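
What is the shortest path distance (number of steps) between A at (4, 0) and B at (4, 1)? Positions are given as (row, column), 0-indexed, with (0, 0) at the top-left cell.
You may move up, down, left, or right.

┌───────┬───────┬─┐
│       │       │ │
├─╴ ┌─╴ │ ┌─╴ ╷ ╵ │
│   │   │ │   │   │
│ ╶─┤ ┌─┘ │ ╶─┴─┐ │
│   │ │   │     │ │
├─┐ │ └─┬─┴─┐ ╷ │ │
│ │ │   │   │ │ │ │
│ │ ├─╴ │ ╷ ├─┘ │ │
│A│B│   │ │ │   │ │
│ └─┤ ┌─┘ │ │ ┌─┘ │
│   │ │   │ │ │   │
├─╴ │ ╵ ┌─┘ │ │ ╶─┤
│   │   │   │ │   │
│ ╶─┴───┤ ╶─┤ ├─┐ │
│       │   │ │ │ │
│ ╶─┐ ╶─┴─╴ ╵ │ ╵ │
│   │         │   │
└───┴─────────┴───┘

Finding path from (4, 0) to (4, 1):
Path: (4,0) → (5,0) → (5,1) → (6,1) → (6,0) → (7,0) → (7,1) → (7,2) → (8,2) → (8,3) → (8,4) → (8,5) → (7,5) → (7,4) → (6,4) → (6,5) → (5,5) → (4,5) → (3,5) → (3,4) → (4,4) → (5,4) → (5,3) → (6,3) → (6,2) → (5,2) → (4,2) → (4,3) → (3,3) → (3,2) → (2,2) → (1,2) → (1,3) → (0,3) → (0,2) → (0,1) → (1,1) → (1,0) → (2,0) → (2,1) → (3,1) → (4,1)
Distance: 41 steps

Solution:

┌───────┬───────┬─┐
│  ↓ ← ↰│       │ │
├─╴ ┌─╴ │ ┌─╴ ╷ ╵ │
│↓ ↲│↱ ↑│ │   │   │
│ ╶─┤ ┌─┘ │ ╶─┴─┐ │
│↳ ↓│↑│   │     │ │
├─┐ │ └─┬─┴─┐ ╷ │ │
│ │↓│↑ ↰│↓ ↰│ │ │ │
│ │ ├─╴ │ ╷ ├─┘ │ │
│A│B│↱ ↑│↓│↑│   │ │
│ └─┤ ┌─┘ │ │ ┌─┘ │
│↳ ↓│↑│↓ ↲│↑│ │   │
├─╴ │ ╵ ┌─┘ │ │ ╶─┤
│↓ ↲│↑ ↲│↱ ↑│ │   │
│ ╶─┴───┤ ╶─┤ ├─┐ │
│↳ → ↓  │↑ ↰│ │ │ │
│ ╶─┐ ╶─┴─╴ ╵ │ ╵ │
│   │↳ → → ↑  │   │
└───┴─────────┴───┘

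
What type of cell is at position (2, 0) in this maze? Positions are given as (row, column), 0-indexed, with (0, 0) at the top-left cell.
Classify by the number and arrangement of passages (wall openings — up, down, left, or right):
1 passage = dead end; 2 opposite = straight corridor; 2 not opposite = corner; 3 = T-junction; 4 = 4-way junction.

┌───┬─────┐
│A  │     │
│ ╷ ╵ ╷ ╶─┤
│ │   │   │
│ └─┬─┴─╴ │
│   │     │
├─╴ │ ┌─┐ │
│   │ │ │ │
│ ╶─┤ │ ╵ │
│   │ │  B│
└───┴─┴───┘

Checking cell at (2, 0):
Number of passages: 2
Cell type: corner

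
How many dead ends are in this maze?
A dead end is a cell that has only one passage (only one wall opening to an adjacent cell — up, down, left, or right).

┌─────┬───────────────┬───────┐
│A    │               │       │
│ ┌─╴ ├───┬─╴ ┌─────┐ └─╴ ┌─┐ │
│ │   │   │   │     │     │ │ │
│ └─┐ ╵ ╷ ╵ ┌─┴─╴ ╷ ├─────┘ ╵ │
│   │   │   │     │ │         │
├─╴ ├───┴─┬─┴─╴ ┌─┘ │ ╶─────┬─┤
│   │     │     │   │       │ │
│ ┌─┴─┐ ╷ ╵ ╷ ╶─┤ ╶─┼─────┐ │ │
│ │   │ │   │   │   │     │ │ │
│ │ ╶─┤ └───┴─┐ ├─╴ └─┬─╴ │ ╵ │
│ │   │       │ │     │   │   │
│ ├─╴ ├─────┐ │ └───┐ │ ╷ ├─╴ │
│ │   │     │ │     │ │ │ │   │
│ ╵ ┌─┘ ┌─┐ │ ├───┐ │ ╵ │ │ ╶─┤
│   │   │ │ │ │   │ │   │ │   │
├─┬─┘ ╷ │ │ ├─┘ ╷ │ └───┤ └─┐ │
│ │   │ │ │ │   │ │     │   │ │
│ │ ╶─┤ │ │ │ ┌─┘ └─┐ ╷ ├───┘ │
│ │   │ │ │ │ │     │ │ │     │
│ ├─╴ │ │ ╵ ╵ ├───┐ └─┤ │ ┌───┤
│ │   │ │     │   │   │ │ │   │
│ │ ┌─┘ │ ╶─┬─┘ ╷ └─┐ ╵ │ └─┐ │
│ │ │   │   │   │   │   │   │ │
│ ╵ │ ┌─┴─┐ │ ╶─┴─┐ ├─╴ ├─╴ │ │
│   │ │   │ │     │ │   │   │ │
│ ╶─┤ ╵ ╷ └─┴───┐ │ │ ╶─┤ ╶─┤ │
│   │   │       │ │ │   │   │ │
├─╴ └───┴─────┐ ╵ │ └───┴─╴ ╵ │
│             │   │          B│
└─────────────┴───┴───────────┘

Checking each cell for number of passages:

Dead ends found at positions:
  (0, 3)
  (0, 11)
  (1, 1)
  (1, 7)
  (1, 13)
  (2, 6)
  (3, 2)
  (3, 14)
  (4, 2)
  (4, 10)
  (5, 8)
  (7, 4)
  (7, 6)
  (8, 0)
  (8, 13)
  (9, 7)
  (9, 10)
  (10, 13)
  (12, 5)
  (13, 11)
  (14, 0)
  (14, 6)
Total dead ends: 22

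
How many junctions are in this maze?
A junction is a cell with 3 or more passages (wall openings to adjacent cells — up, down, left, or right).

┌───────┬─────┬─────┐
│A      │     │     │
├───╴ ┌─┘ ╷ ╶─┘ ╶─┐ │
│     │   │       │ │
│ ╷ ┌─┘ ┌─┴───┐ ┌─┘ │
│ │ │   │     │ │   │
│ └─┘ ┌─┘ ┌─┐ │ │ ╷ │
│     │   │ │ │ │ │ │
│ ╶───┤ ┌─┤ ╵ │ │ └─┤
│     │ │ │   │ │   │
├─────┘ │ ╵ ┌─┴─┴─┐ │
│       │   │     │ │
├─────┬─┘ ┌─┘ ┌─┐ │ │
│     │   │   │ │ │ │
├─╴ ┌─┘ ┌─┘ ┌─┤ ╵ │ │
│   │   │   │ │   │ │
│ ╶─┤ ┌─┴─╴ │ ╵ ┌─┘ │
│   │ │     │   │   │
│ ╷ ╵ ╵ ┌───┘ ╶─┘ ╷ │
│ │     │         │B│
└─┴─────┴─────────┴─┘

Checking each cell for number of passages:

Junctions found (3+ passages):
  (0, 2): 3 passages
  (0, 5): 3 passages
  (1, 1): 3 passages
  (1, 7): 4 passages
  (2, 9): 3 passages
  (3, 0): 3 passages
  (4, 5): 3 passages
  (5, 4): 3 passages
  (6, 1): 3 passages
  (7, 5): 3 passages
  (7, 7): 3 passages
  (8, 0): 3 passages
  (8, 6): 3 passages
  (8, 9): 3 passages
  (9, 2): 3 passages
  (9, 6): 3 passages
Total junctions: 16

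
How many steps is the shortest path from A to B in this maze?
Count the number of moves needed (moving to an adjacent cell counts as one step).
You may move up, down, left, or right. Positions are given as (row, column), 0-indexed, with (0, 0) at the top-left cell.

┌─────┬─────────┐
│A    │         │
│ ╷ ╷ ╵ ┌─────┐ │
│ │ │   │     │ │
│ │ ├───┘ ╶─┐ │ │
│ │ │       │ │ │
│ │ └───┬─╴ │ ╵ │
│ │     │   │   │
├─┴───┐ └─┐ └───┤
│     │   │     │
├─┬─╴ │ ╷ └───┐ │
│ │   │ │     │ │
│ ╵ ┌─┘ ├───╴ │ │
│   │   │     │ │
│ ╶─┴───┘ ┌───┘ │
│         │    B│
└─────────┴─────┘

Using BFS to find shortest path:
Start: (0, 0), End: (7, 7)
Path found:
(0,0) → (0,1) → (0,2) → (1,2) → (1,3) → (0,3) → (0,4) → (0,5) → (0,6) → (0,7) → (1,7) → (2,7) → (3,7) → (3,6) → (2,6) → (1,6) → (1,5) → (1,4) → (2,4) → (2,5) → (3,5) → (4,5) → (4,6) → (4,7) → (5,7) → (6,7) → (7,7)
Number of steps: 26

Solution:

┌─────┬─────────┐
│A → ↓│↱ → → → ↓│
│ ╷ ╷ ╵ ┌─────┐ │
│ │ │↳ ↑│↓ ← ↰│↓│
│ │ ├───┘ ╶─┐ │ │
│ │ │    ↳ ↓│↑│↓│
│ │ └───┬─╴ │ ╵ │
│ │     │  ↓│↑ ↲│
├─┴───┐ └─┐ └───┤
│     │   │↳ → ↓│
├─┬─╴ │ ╷ └───┐ │
│ │   │ │     │↓│
│ ╵ ┌─┘ ├───╴ │ │
│   │   │     │↓│
│ ╶─┴───┘ ┌───┘ │
│         │    B│
└─────────┴─────┘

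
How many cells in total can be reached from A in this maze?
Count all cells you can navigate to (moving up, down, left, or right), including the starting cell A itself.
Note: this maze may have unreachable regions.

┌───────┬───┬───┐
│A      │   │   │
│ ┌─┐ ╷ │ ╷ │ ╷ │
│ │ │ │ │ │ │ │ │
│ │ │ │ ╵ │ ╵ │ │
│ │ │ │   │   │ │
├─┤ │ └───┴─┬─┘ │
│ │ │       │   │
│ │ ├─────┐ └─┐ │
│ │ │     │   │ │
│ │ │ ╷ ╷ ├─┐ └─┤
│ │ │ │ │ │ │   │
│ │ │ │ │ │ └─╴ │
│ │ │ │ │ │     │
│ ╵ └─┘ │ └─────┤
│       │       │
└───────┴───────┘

Using BFS/flood-fill to find all reachable cells from A:
Maze size: 8 × 8 = 64 total cells
27 cell(s) are walled off and cannot be reached from A.
Reachable cells: 37

Reachable region (· marks reachable cells):

┌───────┬───┬───┐
│A · · ·│· ·│· ·│
│ ┌─┐ ╷ │ ╷ │ ╷ │
│·│ │·│·│·│·│·│·│
│ │ │ │ ╵ │ ╵ │ │
│·│ │·│· ·│· ·│·│
├─┤ │ └───┴─┬─┘ │
│ │ │· · · ·│· ·│
│ │ ├─────┐ └─┐ │
│ │ │     │· ·│·│
│ │ │ ╷ ╷ ├─┐ └─┤
│ │ │ │ │ │·│· ·│
│ │ │ │ │ │ └─╴ │
│ │ │ │ │ │· · ·│
│ ╵ └─┘ │ └─────┤
│       │       │
└───────┴───────┘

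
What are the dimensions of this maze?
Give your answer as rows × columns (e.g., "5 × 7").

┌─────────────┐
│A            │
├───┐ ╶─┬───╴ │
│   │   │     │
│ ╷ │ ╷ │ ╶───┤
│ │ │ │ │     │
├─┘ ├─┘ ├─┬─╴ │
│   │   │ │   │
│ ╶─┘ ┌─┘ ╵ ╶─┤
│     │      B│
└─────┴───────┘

Counting the maze dimensions:
Rows (vertical): 5
Columns (horizontal): 7
Dimensions: 5 × 7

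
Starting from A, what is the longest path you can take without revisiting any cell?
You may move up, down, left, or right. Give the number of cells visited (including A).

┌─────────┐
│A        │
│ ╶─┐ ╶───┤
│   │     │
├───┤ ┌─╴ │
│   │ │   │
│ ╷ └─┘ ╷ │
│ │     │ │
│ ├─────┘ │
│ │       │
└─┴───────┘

Finding longest simple path using DFS:
Start: (0, 0)
Longest path visits 15 cells
Path: A → right → right → down → right → right → down → left → down → left → left → up → left → down → down

Solution:

┌─────────┐
│A → ↓    │
│ ╶─┐ ╶───┤
│   │↳ → ↓│
├───┤ ┌─╴ │
│↓ ↰│ │↓ ↲│
│ ╷ └─┘ ╷ │
│↓│↑ ← ↲│ │
│ ├─────┘ │
│B│       │
└─┴───────┘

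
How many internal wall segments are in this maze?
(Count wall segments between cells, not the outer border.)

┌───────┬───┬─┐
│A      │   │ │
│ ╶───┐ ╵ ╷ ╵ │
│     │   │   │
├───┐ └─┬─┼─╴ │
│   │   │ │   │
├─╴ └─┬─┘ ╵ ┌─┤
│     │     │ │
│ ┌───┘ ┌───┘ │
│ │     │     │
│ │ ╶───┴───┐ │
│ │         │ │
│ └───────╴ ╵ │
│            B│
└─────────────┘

Counting internal wall segments:
Total internal walls: 36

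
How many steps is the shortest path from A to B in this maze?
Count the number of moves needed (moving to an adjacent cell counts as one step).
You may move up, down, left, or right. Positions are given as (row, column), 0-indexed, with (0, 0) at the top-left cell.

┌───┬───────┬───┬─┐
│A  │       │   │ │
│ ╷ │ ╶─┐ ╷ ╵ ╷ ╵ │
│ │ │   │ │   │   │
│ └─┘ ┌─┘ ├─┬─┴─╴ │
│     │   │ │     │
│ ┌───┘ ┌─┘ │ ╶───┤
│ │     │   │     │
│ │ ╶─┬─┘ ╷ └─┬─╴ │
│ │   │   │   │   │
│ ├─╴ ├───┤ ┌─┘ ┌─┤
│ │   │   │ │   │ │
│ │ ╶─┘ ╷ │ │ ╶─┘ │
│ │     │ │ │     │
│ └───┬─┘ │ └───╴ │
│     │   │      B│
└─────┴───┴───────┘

Using BFS to find shortest path:
Start: (0, 0), End: (7, 8)
Path found:
(0,0) → (1,0) → (2,0) → (2,1) → (2,2) → (1,2) → (0,2) → (0,3) → (0,4) → (0,5) → (1,5) → (1,6) → (0,6) → (0,7) → (1,7) → (1,8) → (2,8) → (2,7) → (2,6) → (3,6) → (3,7) → (3,8) → (4,8) → (4,7) → (5,7) → (5,6) → (6,6) → (6,7) → (6,8) → (7,8)
Number of steps: 29

Solution:

┌───┬───────┬───┬─┐
│A  │↱ → → ↓│↱ ↓│ │
│ ╷ │ ╶─┐ ╷ ╵ ╷ ╵ │
│↓│ │↑  │ │↳ ↑│↳ ↓│
│ └─┘ ┌─┘ ├─┬─┴─╴ │
│↳ → ↑│   │ │↓ ← ↲│
│ ┌───┘ ┌─┘ │ ╶───┤
│ │     │   │↳ → ↓│
│ │ ╶─┬─┘ ╷ └─┬─╴ │
│ │   │   │   │↓ ↲│
│ ├─╴ ├───┤ ┌─┘ ┌─┤
│ │   │   │ │↓ ↲│ │
│ │ ╶─┘ ╷ │ │ ╶─┘ │
│ │     │ │ │↳ → ↓│
│ └───┬─┘ │ └───╴ │
│     │   │      B│
└─────┴───┴───────┘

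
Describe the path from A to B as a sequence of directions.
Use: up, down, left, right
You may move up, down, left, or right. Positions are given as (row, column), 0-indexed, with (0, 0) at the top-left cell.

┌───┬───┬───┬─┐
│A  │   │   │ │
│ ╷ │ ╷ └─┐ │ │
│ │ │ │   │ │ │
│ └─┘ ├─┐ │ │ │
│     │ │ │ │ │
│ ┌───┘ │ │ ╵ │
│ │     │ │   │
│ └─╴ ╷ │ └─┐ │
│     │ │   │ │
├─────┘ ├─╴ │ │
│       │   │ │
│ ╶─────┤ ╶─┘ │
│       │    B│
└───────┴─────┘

Finding the path and converting it to directions:
Path through cells: (0,0) → (1,0) → (2,0) → (2,1) → (2,2) → (1,2) → (0,2) → (0,3) → (1,3) → (1,4) → (2,4) → (3,4) → (4,4) → (4,5) → (5,5) → (5,4) → (6,4) → (6,5) → (6,6)
Directions: down, down, right, right, up, up, right, down, right, down, down, down, right, down, left, down, right, right

Solution:

┌───┬───┬───┬─┐
│A  │↱ ↓│   │ │
│ ╷ │ ╷ └─┐ │ │
│↓│ │↑│↳ ↓│ │ │
│ └─┘ ├─┐ │ │ │
│↳ → ↑│ │↓│ │ │
│ ┌───┘ │ │ ╵ │
│ │     │↓│   │
│ └─╴ ╷ │ └─┐ │
│     │ │↳ ↓│ │
├─────┘ ├─╴ │ │
│       │↓ ↲│ │
│ ╶─────┤ ╶─┘ │
│       │↳ → B│
└───────┴─────┘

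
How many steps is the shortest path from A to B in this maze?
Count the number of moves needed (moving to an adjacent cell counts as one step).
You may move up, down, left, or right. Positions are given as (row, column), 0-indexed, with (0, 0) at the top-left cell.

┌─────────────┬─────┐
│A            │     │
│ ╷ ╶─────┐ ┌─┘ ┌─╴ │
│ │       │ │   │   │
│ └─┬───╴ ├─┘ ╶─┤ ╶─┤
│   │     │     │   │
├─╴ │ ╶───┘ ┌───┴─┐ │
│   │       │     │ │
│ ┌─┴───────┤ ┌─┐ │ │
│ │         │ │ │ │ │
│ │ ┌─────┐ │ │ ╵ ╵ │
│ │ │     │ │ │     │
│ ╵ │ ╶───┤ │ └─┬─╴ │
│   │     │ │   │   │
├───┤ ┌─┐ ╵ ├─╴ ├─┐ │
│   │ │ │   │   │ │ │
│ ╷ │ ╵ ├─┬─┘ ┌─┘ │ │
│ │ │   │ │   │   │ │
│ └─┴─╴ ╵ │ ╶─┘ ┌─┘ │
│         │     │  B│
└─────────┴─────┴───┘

Using BFS to find shortest path:
Start: (0, 0), End: (9, 9)
Path found:
(0,0) → (0,1) → (1,1) → (1,2) → (1,3) → (1,4) → (2,4) → (2,3) → (2,2) → (3,2) → (3,3) → (3,4) → (3,5) → (2,5) → (2,6) → (1,6) → (1,7) → (0,7) → (0,8) → (0,9) → (1,9) → (1,8) → (2,8) → (2,9) → (3,9) → (4,9) → (5,9) → (6,9) → (7,9) → (8,9) → (9,9)
Number of steps: 30

Solution:

┌─────────────┬─────┐
│A ↓          │↱ → ↓│
│ ╷ ╶─────┐ ┌─┘ ┌─╴ │
│ │↳ → → ↓│ │↱ ↑│↓ ↲│
│ └─┬───╴ ├─┘ ╶─┤ ╶─┤
│   │↓ ← ↲│↱ ↑  │↳ ↓│
├─╴ │ ╶───┘ ┌───┴─┐ │
│   │↳ → → ↑│     │↓│
│ ┌─┴───────┤ ┌─┐ │ │
│ │         │ │ │ │↓│
│ │ ┌─────┐ │ │ ╵ ╵ │
│ │ │     │ │ │    ↓│
│ ╵ │ ╶───┤ │ └─┬─╴ │
│   │     │ │   │  ↓│
├───┤ ┌─┐ ╵ ├─╴ ├─┐ │
│   │ │ │   │   │ │↓│
│ ╷ │ ╵ ├─┬─┘ ┌─┘ │ │
│ │ │   │ │   │   │↓│
│ └─┴─╴ ╵ │ ╶─┘ ┌─┘ │
│         │     │  B│
└─────────┴─────┴───┘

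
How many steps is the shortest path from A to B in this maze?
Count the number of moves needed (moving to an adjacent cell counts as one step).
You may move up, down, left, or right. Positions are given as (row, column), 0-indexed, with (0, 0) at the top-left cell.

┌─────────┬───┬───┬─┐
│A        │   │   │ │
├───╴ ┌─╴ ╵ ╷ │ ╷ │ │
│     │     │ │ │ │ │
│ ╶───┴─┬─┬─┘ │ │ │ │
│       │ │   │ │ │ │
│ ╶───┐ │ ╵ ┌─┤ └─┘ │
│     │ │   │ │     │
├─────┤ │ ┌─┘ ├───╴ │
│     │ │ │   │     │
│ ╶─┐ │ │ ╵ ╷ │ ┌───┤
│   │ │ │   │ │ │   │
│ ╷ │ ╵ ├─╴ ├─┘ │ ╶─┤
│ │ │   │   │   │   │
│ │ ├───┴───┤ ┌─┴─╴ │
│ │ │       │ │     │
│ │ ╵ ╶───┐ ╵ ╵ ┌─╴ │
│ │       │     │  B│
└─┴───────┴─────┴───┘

Using BFS to find shortest path:
Start: (0, 0), End: (8, 9)
Path found:
(0,0) → (0,1) → (0,2) → (1,2) → (1,1) → (1,0) → (2,0) → (2,1) → (2,2) → (2,3) → (3,3) → (4,3) → (5,3) → (6,3) → (6,2) → (5,2) → (4,2) → (4,1) → (4,0) → (5,0) → (5,1) → (6,1) → (7,1) → (8,1) → (8,2) → (7,2) → (7,3) → (7,4) → (7,5) → (8,5) → (8,6) → (8,7) → (7,7) → (7,8) → (7,9) → (8,9)
Number of steps: 35

Solution:

┌─────────┬───┬───┬─┐
│A → ↓    │   │   │ │
├───╴ ┌─╴ ╵ ╷ │ ╷ │ │
│↓ ← ↲│     │ │ │ │ │
│ ╶───┴─┬─┬─┘ │ │ │ │
│↳ → → ↓│ │   │ │ │ │
│ ╶───┐ │ ╵ ┌─┤ └─┘ │
│     │↓│   │ │     │
├─────┤ │ ┌─┘ ├───╴ │
│↓ ← ↰│↓│ │   │     │
│ ╶─┐ │ │ ╵ ╷ │ ┌───┤
│↳ ↓│↑│↓│   │ │ │   │
│ ╷ │ ╵ ├─╴ ├─┘ │ ╶─┤
│ │↓│↑ ↲│   │   │   │
│ │ ├───┴───┤ ┌─┴─╴ │
│ │↓│↱ → → ↓│ │↱ → ↓│
│ │ ╵ ╶───┐ ╵ ╵ ┌─╴ │
│ │↳ ↑    │↳ → ↑│  B│
└─┴───────┴─────┴───┘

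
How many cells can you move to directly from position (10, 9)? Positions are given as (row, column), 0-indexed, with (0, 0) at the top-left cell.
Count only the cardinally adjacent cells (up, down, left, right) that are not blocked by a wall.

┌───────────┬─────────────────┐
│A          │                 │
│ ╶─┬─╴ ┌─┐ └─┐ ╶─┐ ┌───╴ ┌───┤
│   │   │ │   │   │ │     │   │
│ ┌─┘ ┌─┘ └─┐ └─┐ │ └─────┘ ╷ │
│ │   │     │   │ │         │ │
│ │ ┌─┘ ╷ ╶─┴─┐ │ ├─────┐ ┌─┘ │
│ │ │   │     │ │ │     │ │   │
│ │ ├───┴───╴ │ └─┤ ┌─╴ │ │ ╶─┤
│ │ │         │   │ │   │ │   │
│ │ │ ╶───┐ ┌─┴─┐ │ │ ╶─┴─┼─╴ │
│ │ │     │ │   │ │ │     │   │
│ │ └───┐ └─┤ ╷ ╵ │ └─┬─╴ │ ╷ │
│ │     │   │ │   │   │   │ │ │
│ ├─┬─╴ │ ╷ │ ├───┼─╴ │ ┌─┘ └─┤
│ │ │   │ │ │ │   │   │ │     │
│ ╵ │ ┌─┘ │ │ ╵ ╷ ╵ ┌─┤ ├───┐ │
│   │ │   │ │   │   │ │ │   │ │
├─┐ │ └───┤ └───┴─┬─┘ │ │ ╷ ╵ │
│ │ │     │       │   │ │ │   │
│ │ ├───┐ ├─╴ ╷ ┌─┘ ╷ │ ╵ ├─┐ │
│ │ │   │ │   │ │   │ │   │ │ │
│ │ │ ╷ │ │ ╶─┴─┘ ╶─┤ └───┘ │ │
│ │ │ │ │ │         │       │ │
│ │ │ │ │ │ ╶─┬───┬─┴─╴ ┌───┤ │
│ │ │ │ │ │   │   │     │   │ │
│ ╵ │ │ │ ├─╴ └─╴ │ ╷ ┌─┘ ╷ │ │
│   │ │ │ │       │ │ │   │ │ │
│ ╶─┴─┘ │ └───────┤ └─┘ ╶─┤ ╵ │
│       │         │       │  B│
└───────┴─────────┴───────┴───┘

Checking passable neighbors of (10, 9):
Neighbors: (9, 9), (10, 8)
Count: 2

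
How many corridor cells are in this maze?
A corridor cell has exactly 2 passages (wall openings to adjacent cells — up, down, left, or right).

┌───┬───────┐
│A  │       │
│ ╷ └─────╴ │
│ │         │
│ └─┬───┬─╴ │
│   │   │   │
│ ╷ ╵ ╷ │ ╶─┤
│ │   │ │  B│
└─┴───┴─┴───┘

Counting cells with exactly 2 passages:
Total corridor cells: 18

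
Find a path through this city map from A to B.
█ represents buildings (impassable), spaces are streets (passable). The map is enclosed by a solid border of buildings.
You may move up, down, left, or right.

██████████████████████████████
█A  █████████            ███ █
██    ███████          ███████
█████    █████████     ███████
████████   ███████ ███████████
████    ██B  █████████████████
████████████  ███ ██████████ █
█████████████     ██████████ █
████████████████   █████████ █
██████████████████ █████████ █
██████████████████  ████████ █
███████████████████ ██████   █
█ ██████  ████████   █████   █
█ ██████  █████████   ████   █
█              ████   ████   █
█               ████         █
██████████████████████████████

Finding the shortest path from A to B:
Movement: cardinal only
Path length: 13 steps
Directions: right → down → right → right → right → down → right → right → right → down → right → right → down

Solution:

██████████████████████████████
█A↓ █████████            ███ █
██↳→→↓███████          ███████
█████↳→→↓█████████     ███████
████████↳→↓███████ ███████████
████    ██B  █████████████████
████████████  ███ ██████████ █
█████████████     ██████████ █
████████████████   █████████ █
██████████████████ █████████ █
██████████████████  ████████ █
███████████████████ ██████   █
█ ██████  ████████   █████   █
█ ██████  █████████   ████   █
█              ████   ████   █
█               ████         █
██████████████████████████████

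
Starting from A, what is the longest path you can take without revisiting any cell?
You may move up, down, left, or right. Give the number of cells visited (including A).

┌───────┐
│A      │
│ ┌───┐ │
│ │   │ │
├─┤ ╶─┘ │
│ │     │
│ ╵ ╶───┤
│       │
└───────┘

Finding longest simple path using DFS:
Start: (0, 0)
Longest path visits 11 cells
Path: A → right → right → right → down → down → left → left → down → left → up

Solution:

┌───────┐
│A → → ↓│
│ ┌───┐ │
│ │   │↓│
├─┤ ╶─┘ │
│B│↓ ← ↲│
│ ╵ ╶───┤
│↑ ↲    │
└───────┘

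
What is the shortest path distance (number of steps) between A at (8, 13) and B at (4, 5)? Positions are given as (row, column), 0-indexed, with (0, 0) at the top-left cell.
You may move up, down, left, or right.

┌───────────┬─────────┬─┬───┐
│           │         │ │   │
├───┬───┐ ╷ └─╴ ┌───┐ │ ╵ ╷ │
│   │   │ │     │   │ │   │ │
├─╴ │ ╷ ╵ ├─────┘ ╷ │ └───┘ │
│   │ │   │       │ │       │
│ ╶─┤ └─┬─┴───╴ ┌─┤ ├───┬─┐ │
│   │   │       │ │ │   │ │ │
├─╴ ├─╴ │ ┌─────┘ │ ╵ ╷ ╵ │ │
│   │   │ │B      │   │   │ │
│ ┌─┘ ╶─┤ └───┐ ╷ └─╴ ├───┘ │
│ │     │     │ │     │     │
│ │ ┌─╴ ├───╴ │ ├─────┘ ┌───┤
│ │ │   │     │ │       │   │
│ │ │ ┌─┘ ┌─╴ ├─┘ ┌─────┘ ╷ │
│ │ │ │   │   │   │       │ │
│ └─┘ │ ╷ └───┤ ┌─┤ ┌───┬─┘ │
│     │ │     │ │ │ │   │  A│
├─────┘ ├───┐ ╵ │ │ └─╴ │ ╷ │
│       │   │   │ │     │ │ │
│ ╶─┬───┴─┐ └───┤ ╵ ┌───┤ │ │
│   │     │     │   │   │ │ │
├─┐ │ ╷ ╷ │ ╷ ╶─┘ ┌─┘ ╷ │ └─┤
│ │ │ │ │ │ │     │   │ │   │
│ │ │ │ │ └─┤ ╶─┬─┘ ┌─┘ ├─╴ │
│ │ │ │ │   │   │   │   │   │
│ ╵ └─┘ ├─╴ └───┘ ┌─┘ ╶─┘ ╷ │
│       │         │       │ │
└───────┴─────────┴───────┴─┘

Finding path from (8, 13) to (4, 5):
Path: (8,13) → (8,12) → (9,12) → (10,12) → (11,12) → (11,13) → (12,13) → (12,12) → (13,12) → (13,11) → (13,10) → (12,10) → (12,11) → (11,11) → (10,11) → (10,10) → (11,10) → (11,9) → (12,9) → (12,8) → (13,8) → (13,7) → (13,6) → (13,5) → (12,5) → (12,4) → (11,4) → (10,4) → (10,3) → (11,3) → (12,3) → (13,3) → (13,2) → (13,1) → (12,1) → (11,1) → (10,1) → (10,0) → (9,0) → (9,1) → (9,2) → (9,3) → (8,3) → (7,3) → (7,4) → (6,4) → (6,5) → (6,6) → (5,6) → (5,5) → (5,4) → (4,4) → (3,4) → (3,5) → (3,6) → (3,7) → (2,7) → (2,8) → (1,8) → (1,9) → (2,9) → (3,9) → (4,9) → (4,10) → (5,10) → (5,9) → (5,8) → (4,8) → (4,7) → (4,6) → (4,5)
Distance: 70 steps

Solution:

┌───────────┬─────────┬─┬───┐
│           │         │ │   │
├───┬───┐ ╷ └─╴ ┌───┐ │ ╵ ╷ │
│   │   │ │     │↱ ↓│ │   │ │
├─╴ │ ╷ ╵ ├─────┘ ╷ │ └───┘ │
│   │ │   │    ↱ ↑│↓│       │
│ ╶─┤ └─┬─┴───╴ ┌─┤ ├───┬─┐ │
│   │   │↱ → → ↑│ │↓│   │ │ │
├─╴ ├─╴ │ ┌─────┘ │ ╵ ╷ ╵ │ │
│   │   │↑│B ← ← ↰│↳ ↓│   │ │
│ ┌─┘ ╶─┤ └───┐ ╷ └─╴ ├───┘ │
│ │     │↑ ← ↰│ │↑ ← ↲│     │
│ │ ┌─╴ ├───╴ │ ├─────┘ ┌───┤
│ │ │   │↱ → ↑│ │       │   │
│ │ │ ┌─┘ ┌─╴ ├─┘ ┌─────┘ ╷ │
│ │ │ │↱ ↑│   │   │       │ │
│ └─┘ │ ╷ └───┤ ┌─┤ ┌───┬─┘ │
│     │↑│     │ │ │ │   │↓ A│
├─────┘ ├───┐ ╵ │ │ └─╴ │ ╷ │
│↱ → → ↑│   │   │ │     │↓│ │
│ ╶─┬───┴─┐ └───┤ ╵ ┌───┤ │ │
│↑ ↰│  ↓ ↰│     │   │↓ ↰│↓│ │
├─┐ │ ╷ ╷ │ ╷ ╶─┘ ┌─┘ ╷ │ └─┤
│ │↑│ │↓│↑│ │     │↓ ↲│↑│↳ ↓│
│ │ │ │ │ └─┤ ╶─┬─┘ ┌─┘ ├─╴ │
│ │↑│ │↓│↑ ↰│   │↓ ↲│↱ ↑│↓ ↲│
│ ╵ └─┘ ├─╴ └───┘ ┌─┘ ╶─┘ ╷ │
│  ↑ ← ↲│  ↑ ← ← ↲│  ↑ ← ↲│ │
└───────┴─────────┴───────┴─┘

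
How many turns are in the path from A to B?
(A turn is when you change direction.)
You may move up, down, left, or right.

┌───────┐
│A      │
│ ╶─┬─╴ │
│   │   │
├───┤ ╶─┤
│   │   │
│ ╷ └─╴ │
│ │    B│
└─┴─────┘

Directions: right, right, right, down, left, down, right, down
Number of turns: 5

Solution:

┌───────┐
│A → → ↓│
│ ╶─┬─╴ │
│   │↓ ↲│
├───┤ ╶─┤
│   │↳ ↓│
│ ╷ └─╴ │
│ │    B│
└─┴─────┘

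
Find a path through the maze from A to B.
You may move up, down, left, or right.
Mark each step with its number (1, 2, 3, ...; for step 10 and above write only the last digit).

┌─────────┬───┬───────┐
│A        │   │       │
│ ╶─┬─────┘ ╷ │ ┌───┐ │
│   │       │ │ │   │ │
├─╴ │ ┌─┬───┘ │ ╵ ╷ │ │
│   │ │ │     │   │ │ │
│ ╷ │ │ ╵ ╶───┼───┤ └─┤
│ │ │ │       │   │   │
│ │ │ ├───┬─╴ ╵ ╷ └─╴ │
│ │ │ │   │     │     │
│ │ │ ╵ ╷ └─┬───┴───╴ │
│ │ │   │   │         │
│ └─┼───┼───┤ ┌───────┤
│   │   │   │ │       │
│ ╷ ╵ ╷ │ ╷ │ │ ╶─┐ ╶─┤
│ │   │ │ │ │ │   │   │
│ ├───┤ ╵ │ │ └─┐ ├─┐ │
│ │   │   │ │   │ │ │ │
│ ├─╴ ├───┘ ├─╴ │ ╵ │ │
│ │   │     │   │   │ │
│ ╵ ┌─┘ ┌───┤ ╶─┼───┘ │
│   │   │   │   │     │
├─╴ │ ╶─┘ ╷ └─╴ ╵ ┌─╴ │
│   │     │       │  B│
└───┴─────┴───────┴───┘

Finding the shortest path through the maze:
Path length: 39 steps
Directions: down → right → down → left → down → down → down → down → right → down → right → up → right → down → down → right → up → up → right → down → down → down → left → left → down → left → down → right → right → up → right → down → right → right → right → up → right → right → down

Solution:

┌─────────┬───┬───────┐
│A        │   │       │
│ ╶─┬─────┘ ╷ │ ┌───┐ │
│1 2│       │ │ │   │ │
├─╴ │ ┌─┬───┘ │ ╵ ╷ │ │
│4 3│ │ │     │   │ │ │
│ ╷ │ │ ╵ ╶───┼───┤ └─┤
│5│ │ │       │   │   │
│ │ │ ├───┬─╴ ╵ ╷ └─╴ │
│6│ │ │   │     │     │
│ │ │ ╵ ╷ └─┬───┴───╴ │
│7│ │   │   │         │
│ └─┼───┼───┤ ┌───────┤
│8 9│2 3│8 9│ │       │
│ ╷ ╵ ╷ │ ╷ │ │ ╶─┐ ╶─┤
│ │0 1│4│7│0│ │   │   │
│ ├───┤ ╵ │ │ └─┐ ├─┐ │
│ │   │5 6│1│   │ │ │ │
│ ├─╴ ├───┘ ├─╴ │ ╵ │ │
│ │   │4 3 2│   │   │ │
│ ╵ ┌─┘ ┌───┤ ╶─┼───┘ │
│   │6 5│0 1│   │6 7 8│
├─╴ │ ╶─┘ ╷ └─╴ ╵ ┌─╴ │
│   │7 8 9│2 3 4 5│  B│
└───┴─────┴───────┴───┘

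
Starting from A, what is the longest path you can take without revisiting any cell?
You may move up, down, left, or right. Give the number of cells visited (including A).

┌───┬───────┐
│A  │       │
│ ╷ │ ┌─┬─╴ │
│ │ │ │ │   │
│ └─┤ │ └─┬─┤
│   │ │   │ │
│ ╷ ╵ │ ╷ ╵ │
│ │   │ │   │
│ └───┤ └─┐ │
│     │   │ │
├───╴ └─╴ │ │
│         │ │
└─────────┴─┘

Finding longest simple path using DFS:
Start: (0, 0)
Longest path visits 19 cells
Path: A → down → down → down → down → right → right → down → right → right → up → left → up → up → right → down → right → down → down

Solution:

┌───┬───────┐
│A  │       │
│ ╷ │ ┌─┬─╴ │
│↓│ │ │ │   │
│ └─┤ │ └─┬─┤
│↓  │ │↱ ↓│ │
│ ╷ ╵ │ ╷ ╵ │
│↓│   │↑│↳ ↓│
│ └───┤ └─┐ │
│↳ → ↓│↑ ↰│↓│
├───╴ └─╴ │ │
│    ↳ → ↑│B│
└─────────┴─┘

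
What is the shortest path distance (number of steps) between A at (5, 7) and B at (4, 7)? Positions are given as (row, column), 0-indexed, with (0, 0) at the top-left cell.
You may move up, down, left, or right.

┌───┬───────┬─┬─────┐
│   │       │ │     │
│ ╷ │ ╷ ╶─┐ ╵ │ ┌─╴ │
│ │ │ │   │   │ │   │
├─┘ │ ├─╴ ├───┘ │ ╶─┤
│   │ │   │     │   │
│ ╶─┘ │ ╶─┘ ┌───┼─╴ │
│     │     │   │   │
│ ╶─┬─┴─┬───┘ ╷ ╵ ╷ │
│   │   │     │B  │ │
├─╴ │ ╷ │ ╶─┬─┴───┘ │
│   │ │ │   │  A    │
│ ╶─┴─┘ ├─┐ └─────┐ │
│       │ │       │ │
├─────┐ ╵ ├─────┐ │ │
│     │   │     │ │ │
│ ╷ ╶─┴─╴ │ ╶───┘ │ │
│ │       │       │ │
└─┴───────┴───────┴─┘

Finding path from (5, 7) to (4, 7):
Path: (5,7) → (5,8) → (5,9) → (4,9) → (3,9) → (3,8) → (4,8) → (4,7)
Distance: 7 steps

Solution:

┌───┬───────┬─┬─────┐
│   │       │ │     │
│ ╷ │ ╷ ╶─┐ ╵ │ ┌─╴ │
│ │ │ │   │   │ │   │
├─┘ │ ├─╴ ├───┘ │ ╶─┤
│   │ │   │     │   │
│ ╶─┘ │ ╶─┘ ┌───┼─╴ │
│     │     │   │↓ ↰│
│ ╶─┬─┴─┬───┘ ╷ ╵ ╷ │
│   │   │     │B ↲│↑│
├─╴ │ ╷ │ ╶─┬─┴───┘ │
│   │ │ │   │  A → ↑│
│ ╶─┴─┘ ├─┐ └─────┐ │
│       │ │       │ │
├─────┐ ╵ ├─────┐ │ │
│     │   │     │ │ │
│ ╷ ╶─┴─╴ │ ╶───┘ │ │
│ │       │       │ │
└─┴───────┴───────┴─┘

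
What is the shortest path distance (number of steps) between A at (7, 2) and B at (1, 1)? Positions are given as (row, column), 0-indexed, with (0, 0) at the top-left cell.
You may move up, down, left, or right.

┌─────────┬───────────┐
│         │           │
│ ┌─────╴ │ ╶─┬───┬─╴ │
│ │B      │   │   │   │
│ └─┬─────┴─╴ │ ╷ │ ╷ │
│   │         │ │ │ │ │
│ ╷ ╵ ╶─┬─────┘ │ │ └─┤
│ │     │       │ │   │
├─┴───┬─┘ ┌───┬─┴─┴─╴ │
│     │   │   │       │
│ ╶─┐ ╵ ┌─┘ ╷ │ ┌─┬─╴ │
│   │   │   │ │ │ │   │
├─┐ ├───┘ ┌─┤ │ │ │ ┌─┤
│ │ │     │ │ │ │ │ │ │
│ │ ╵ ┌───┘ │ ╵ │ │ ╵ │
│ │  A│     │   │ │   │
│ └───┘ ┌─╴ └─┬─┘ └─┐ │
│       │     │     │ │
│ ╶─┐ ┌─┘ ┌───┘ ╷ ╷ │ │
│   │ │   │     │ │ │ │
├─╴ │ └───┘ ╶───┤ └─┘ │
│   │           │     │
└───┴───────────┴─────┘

Finding path from (7, 2) to (1, 1):
Path: (7,2) → (6,2) → (6,3) → (6,4) → (5,4) → (5,5) → (4,5) → (4,6) → (5,6) → (6,6) → (7,6) → (7,7) → (6,7) → (5,7) → (4,7) → (4,8) → (4,9) → (4,10) → (3,10) → (3,9) → (2,9) → (1,9) → (1,10) → (0,10) → (0,9) → (0,8) → (0,7) → (0,6) → (0,5) → (1,5) → (1,6) → (2,6) → (2,5) → (2,4) → (2,3) → (2,2) → (3,2) → (3,1) → (2,1) → (2,0) → (1,0) → (0,0) → (0,1) → (0,2) → (0,3) → (0,4) → (1,4) → (1,3) → (1,2) → (1,1)
Distance: 49 steps

Solution:

┌─────────┬───────────┐
│↱ → → → ↓│↓ ← ← ← ← ↰│
│ ┌─────╴ │ ╶─┬───┬─╴ │
│↑│B ← ← ↲│↳ ↓│   │↱ ↑│
│ └─┬─────┴─╴ │ ╷ │ ╷ │
│↑ ↰│↓ ← ← ← ↲│ │ │↑│ │
│ ╷ ╵ ╶─┬─────┘ │ │ └─┤
│ │↑ ↲  │       │ │↑ ↰│
├─┴───┬─┘ ┌───┬─┴─┴─╴ │
│     │   │↱ ↓│↱ → → ↑│
│ ╶─┐ ╵ ┌─┘ ╷ │ ┌─┬─╴ │
│   │   │↱ ↑│↓│↑│ │   │
├─┐ ├───┘ ┌─┤ │ │ │ ┌─┤
│ │ │↱ → ↑│ │↓│↑│ │ │ │
│ │ ╵ ┌───┘ │ ╵ │ │ ╵ │
│ │  A│     │↳ ↑│ │   │
│ └───┘ ┌─╴ └─┬─┘ └─┐ │
│       │     │     │ │
│ ╶─┐ ┌─┘ ┌───┘ ╷ ╷ │ │
│   │ │   │     │ │ │ │
├─╴ │ └───┘ ╶───┤ └─┘ │
│   │           │     │
└───┴───────────┴─────┘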